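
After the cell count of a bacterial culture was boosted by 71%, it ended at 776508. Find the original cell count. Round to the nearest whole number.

The overall multiplier applied was 1.71.
So the original cell count was 776508 ÷ 1.71 ≈ 454098.

454098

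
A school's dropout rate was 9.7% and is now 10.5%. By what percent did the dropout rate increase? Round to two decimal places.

The change is 10.5 − 9.7 = 0.8 percentage points.
Relative to the original 9.7%, that is 0.8 ÷ 9.7 ≈ 8.25%.
So the dropout rate rose by 8.25%.

8.25%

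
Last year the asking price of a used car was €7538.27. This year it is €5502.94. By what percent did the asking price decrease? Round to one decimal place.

27.0%

Change: €5502.94 − €7538.27 = -€2035.33.
Relative to the original: -€2035.33 ÷ €7538.27 ≈ -27.0%.
So the asking price decreased by 27.0%.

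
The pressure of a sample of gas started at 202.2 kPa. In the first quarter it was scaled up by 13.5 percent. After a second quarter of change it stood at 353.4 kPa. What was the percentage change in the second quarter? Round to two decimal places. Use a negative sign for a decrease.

53.99%

After the first quarter: 202.2 × 1.135 = 229.497.
Second-quarter multiplier: 353.4 ÷ 229.497 ≈ 1.539889.
That is a change of 53.99%.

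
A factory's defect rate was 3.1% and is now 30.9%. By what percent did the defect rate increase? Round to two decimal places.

896.77%

The change is 30.9 − 3.1 = 27.8 percentage points.
Relative to the original 3.1%, that is 27.8 ÷ 3.1 ≈ 896.77%.
So the defect rate rose by 896.77%.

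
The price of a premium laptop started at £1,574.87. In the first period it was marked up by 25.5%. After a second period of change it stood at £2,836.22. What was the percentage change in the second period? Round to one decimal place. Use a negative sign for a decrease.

After the first period: £1,574.87 × 1.255 = £1976.46185.
Second-period multiplier: £2,836.22 ÷ £1976.46185 ≈ 1.435.
That is a change of 43.5%.

43.5%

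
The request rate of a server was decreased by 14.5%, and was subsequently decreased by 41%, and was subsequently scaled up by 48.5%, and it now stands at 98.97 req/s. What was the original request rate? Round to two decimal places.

Undoing the 48.5% increase: 98.97 ÷ 1.485 ≈ 66.646465.
Undoing the 41% decrease: 66.646465 ÷ 0.59 ≈ 112.96011.
Undoing the 14.5% decrease: 112.96011 ÷ 0.855 ≈ 132.12 req/s.

132.12 req/s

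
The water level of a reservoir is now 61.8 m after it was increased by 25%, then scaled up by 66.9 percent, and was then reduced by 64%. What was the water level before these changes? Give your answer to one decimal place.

82.3 m

The overall multiplier applied was 1.25 × 1.669 × 0.36 = 0.75105.
So the original water level was 61.8 ÷ 0.75105 ≈ 82.3 m.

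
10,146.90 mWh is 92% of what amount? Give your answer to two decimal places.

10,146.90 mWh ÷ 0.92 ≈ 11,029.24 mWh.

11,029.24 mWh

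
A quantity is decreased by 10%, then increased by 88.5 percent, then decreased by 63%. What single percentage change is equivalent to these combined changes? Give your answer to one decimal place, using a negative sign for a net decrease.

A 10% decrease multiplies by 0.9.
Then an 88.5% increase: 0.9 × 1.885 = 1.6965.
Then a 63% decrease: 1.6965 × 0.37 = 0.627705.
Overall factor 0.627705, i.e. -37.2%.

-37.2%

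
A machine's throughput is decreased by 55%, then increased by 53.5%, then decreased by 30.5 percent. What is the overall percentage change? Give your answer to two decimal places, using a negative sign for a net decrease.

The combined multiplier is 0.45 × 1.535 × 0.695 = 0.48007125.
That corresponds to a decrease of 51.99%.

-51.99%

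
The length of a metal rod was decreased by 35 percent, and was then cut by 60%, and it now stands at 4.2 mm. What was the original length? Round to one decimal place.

The overall multiplier applied was 0.65 × 0.4 = 0.26.
So the original length was 4.2 ÷ 0.26 ≈ 16.2 mm.

16.2 mm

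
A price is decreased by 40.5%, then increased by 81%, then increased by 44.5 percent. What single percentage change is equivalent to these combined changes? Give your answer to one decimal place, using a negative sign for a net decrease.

55.6%

The combined multiplier is 0.595 × 1.81 × 1.445 = 1.55619275.
That corresponds to an increase of 55.6%.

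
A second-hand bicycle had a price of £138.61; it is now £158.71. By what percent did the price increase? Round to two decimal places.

Change: £158.71 − £138.61 = £20.10.
Relative to the original: £20.10 ÷ £138.61 ≈ 14.50%.
So the price increased by 14.50%.

14.50%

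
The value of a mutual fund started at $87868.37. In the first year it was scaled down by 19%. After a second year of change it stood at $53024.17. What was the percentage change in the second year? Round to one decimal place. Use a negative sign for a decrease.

-25.5%

After the first year: $87868.37 × 0.81 = $71173.3797.
Second-year multiplier: $53024.17 ÷ $71173.3797 ≈ 0.745.
That is a change of -25.5%.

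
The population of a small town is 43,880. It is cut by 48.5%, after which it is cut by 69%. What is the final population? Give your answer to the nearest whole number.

Apply the 48.5% decrease: 43,880 × 0.515 = 22598.2.
After the 69% decrease: 22598.2 × 0.31 = 7005.442 ≈ 7,005.

7,005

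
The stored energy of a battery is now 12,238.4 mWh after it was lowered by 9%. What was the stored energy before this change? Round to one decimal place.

The overall multiplier applied was 0.91.
So the original stored energy was 12,238.4 ÷ 0.91 ≈ 13,448.8 mWh.

13,448.8 mWh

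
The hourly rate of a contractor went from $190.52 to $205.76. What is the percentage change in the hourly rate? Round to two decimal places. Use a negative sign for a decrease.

Change: $205.76 − $190.52 = $15.24.
Relative to the original: $15.24 ÷ $190.52 ≈ 8.00%.

8.00%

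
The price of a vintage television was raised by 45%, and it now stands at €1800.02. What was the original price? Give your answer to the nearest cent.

The overall multiplier applied was 1.45.
So the original price was €1800.02 ÷ 1.45 ≈ €1241.39.

€1241.39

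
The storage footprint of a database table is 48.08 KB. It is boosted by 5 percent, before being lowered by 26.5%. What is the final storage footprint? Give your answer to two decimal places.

37.11 KB

Each change multiplies by a factor: 1.05 × 0.735 = 0.77175.
48.08 × 0.77175 = 37.10574 ≈ 37.11.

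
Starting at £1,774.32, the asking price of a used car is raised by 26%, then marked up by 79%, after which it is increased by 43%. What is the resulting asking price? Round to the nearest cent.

Each change multiplies by a factor: 1.26 × 1.79 × 1.43 = 3.225222.
£1,774.32 × 3.225222 = £5722.57589904 ≈ £5,722.58.

£5,722.58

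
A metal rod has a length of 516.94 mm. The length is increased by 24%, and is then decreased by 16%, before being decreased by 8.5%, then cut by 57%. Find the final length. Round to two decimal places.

After the 24% increase: 516.94 × 1.24 = 641.0056.
After the 16% decrease: 641.0056 × 0.84 = 538.444704.
Apply the 8.5% decrease: 538.444704 × 0.915 = 492.67690416.
After the 57% decrease: 492.67690416 × 0.43 = 211.8510687888 ≈ 211.85.

211.85 mm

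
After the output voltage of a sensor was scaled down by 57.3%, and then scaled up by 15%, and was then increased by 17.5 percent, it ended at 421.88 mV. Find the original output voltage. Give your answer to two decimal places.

731.18 mV

The overall multiplier applied was 0.427 × 1.15 × 1.175 = 0.57698375.
So the original output voltage was 421.88 ÷ 0.57698375 ≈ 731.18 mV.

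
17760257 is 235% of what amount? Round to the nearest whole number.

17760257 ÷ 2.35 ≈ 7557556.

7557556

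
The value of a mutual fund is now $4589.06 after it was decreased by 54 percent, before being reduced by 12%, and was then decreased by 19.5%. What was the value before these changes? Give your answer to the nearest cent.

The overall multiplier applied was 0.46 × 0.88 × 0.805 = 0.325864.
So the original value was $4589.06 ÷ 0.325864 ≈ $14082.75.

$14082.75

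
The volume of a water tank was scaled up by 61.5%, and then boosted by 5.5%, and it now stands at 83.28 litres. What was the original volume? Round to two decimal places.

48.88 litres

Undoing the 5.5% increase: 83.28 ÷ 1.055 ≈ 78.938389.
Undoing the 61.5% increase: 78.938389 ÷ 1.615 ≈ 48.88 litres.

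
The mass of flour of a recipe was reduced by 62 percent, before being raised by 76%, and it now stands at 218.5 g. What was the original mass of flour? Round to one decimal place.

326.7 g

The overall multiplier applied was 0.38 × 1.76 = 0.6688.
So the original mass of flour was 218.5 ÷ 0.6688 ≈ 326.7 g.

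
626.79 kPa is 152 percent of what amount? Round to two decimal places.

412.36 kPa

626.79 kPa ÷ 1.52 ≈ 412.36 kPa.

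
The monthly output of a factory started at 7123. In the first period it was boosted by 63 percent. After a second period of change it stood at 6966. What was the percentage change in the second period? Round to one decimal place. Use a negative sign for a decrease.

-40.0%

After the first period: 7123 × 1.63 = 11610.49.
Second-period multiplier: 6966 ÷ 11610.49 ≈ 0.59997.
That is a change of -40.0%.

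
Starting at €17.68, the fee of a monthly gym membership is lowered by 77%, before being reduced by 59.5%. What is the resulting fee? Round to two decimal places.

Each change multiplies by a factor: 0.23 × 0.405 = 0.09315.
€17.68 × 0.09315 = €1.646892 ≈ €1.65.

€1.65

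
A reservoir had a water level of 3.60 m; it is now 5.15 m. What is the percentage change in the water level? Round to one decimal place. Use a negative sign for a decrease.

Change: 5.15 − 3.60 = 1.55.
Relative to the original: 1.55 ÷ 3.60 ≈ 43.1%.

43.1%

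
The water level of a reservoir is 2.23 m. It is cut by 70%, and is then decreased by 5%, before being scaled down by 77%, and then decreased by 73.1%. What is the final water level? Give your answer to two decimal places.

0.04 m

Each change multiplies by a factor: 0.3 × 0.95 × 0.23 × 0.269 = 0.01763295.
2.23 × 0.01763295 = 0.0393214785 ≈ 0.04.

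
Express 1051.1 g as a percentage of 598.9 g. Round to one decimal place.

175.5%

1051.1 g ÷ 598.9 g ≈ 175.5%.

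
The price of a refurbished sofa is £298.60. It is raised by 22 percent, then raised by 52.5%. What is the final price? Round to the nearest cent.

Each change multiplies by a factor: 1.22 × 1.525 = 1.8605.
£298.60 × 1.8605 = £555.5453 ≈ £555.55.

£555.55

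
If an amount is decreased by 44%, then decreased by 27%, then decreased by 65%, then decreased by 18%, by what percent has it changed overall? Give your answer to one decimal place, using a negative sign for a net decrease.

-88.3%

A 44% decrease multiplies by 0.56.
Then a 27% decrease: 0.56 × 0.73 = 0.4088.
Then a 65% decrease: 0.4088 × 0.35 = 0.14308.
Then an 18% decrease: 0.14308 × 0.82 = 0.1173256.
Overall factor 0.1173256, i.e. -88.3%.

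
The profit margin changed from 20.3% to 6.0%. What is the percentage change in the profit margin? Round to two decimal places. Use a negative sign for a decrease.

-70.44%

The change is 6.0 − 20.3 = -14.3 percentage points.
Relative to the original 20.3%, that is -14.3 ÷ 20.3 ≈ -70.44%.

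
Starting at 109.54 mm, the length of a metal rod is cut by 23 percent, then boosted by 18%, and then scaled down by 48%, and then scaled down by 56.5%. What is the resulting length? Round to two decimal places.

22.51 mm

23% decrease: 109.54 × 0.77 = 84.3458.
18% increase: 84.3458 × 1.18 = 99.528044.
After the 48% decrease: 99.528044 × 0.52 = 51.75458288.
Apply the 56.5% decrease: 51.75458288 × 0.435 = 22.5132435528 ≈ 22.51.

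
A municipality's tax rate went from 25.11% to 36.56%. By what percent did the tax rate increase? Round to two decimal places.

The change is 36.56 − 25.11 = 11.45 percentage points.
Relative to the original 25.11%, that is 11.45 ÷ 25.11 ≈ 45.60%.
So the tax rate rose by 45.60%.

45.60%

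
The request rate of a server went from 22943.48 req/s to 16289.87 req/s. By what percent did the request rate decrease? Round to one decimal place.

Change: 16289.87 − 22943.48 = -6653.61.
Relative to the original: -6653.61 ÷ 22943.48 ≈ -29.0%.
So the request rate decreased by 29.0%.

29.0%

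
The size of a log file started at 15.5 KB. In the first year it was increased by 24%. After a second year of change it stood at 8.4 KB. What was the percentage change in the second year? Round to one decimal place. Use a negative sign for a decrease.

After the first year: 15.5 × 1.24 = 19.22.
Second-year multiplier: 8.4 ÷ 19.22 ≈ 0.43704.
That is a change of -56.3%.

-56.3%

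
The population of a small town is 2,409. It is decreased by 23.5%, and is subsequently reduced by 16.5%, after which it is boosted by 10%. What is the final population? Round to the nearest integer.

Apply the 23.5% decrease: 2,409 × 0.765 = 1842.885.
Apply the 16.5% decrease: 1842.885 × 0.835 = 1538.808975.
10% increase: 1538.808975 × 1.1 = 1692.6898725 ≈ 1,693.

1,693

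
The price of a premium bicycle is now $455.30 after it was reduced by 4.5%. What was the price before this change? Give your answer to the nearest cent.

The overall multiplier applied was 0.955.
So the original price was $455.30 ÷ 0.955 ≈ $476.75.

$476.75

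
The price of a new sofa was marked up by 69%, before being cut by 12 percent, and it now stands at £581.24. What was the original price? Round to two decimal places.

£390.83

Undoing the 12% decrease: £581.24 ÷ 0.88 = £660.5.
Undoing the 69% increase: £660.5 ÷ 1.69 ≈ £390.83.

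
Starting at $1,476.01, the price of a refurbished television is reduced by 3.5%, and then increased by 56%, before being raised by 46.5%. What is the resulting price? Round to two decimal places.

After the 3.5% decrease: $1,476.01 × 0.965 = $1424.34965.
56% increase: $1424.34965 × 1.56 = $2221.985454.
After the 46.5% increase: $2221.985454 × 1.465 = $3255.20869011 ≈ $3,255.21.

$3,255.21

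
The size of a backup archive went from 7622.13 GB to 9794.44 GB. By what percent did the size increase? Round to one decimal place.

28.5%

Change: 9794.44 − 7622.13 = 2172.31.
Relative to the original: 2172.31 ÷ 7622.13 ≈ 28.5%.
So the size increased by 28.5%.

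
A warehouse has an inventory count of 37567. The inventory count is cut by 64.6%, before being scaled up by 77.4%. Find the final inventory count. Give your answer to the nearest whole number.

After the 64.6% decrease: 37567 × 0.354 = 13298.718.
After the 77.4% increase: 13298.718 × 1.774 = 23591.925732 ≈ 23592.

23592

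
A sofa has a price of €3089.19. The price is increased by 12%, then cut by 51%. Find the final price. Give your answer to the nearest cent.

€1695.35

After the 12% increase: €3089.19 × 1.12 = €3459.8928.
Apply the 51% decrease: €3459.8928 × 0.49 = €1695.347472 ≈ €1695.35.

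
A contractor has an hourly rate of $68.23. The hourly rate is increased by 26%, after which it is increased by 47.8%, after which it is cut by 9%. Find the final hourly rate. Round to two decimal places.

After the 26% increase: $68.23 × 1.26 = $85.9698.
After the 47.8% increase: $85.9698 × 1.478 = $127.0633644.
After the 9% decrease: $127.0633644 × 0.91 = $115.627661604 ≈ $115.63.

$115.63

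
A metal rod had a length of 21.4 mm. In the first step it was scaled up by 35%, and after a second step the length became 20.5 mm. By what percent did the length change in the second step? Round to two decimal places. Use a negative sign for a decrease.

-29.04%

After the first step: 21.4 × 1.35 = 28.89.
Second-step multiplier: 20.5 ÷ 28.89 ≈ 0.709588.
That is a change of -29.04%.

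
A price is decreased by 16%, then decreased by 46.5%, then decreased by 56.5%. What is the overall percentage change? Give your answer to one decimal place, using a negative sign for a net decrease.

-80.5%

A 16% decrease multiplies by 0.84.
Then a 46.5% decrease: 0.84 × 0.535 = 0.4494.
Then a 56.5% decrease: 0.4494 × 0.435 = 0.195489.
Overall factor 0.195489, i.e. -80.5%.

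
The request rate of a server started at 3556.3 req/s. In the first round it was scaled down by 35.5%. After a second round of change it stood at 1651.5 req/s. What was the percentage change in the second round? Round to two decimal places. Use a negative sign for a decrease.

After the first round: 3556.3 × 0.645 = 2293.8135.
Second-round multiplier: 1651.5 ÷ 2293.8135 ≈ 0.71998.
That is a change of -28.00%.

-28.00%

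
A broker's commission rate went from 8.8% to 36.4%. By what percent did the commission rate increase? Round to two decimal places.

313.64%

The change is 36.4 − 8.8 = 27.6 percentage points.
Relative to the original 8.8%, that is 27.6 ÷ 8.8 ≈ 313.64%.
So the commission rate rose by 313.64%.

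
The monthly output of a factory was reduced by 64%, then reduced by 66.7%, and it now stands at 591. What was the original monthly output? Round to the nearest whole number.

4930

Undoing the 66.7% decrease: 591 ÷ 0.333 ≈ 1774.774775.
Undoing the 64% decrease: 1774.774775 ÷ 0.36 ≈ 4930.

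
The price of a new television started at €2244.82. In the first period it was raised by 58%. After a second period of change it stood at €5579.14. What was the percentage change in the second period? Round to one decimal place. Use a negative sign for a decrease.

57.3%

After the first period: €2244.82 × 1.58 = €3546.8156.
Second-period multiplier: €5579.14 ÷ €3546.8156 ≈ 1.573.
That is a change of 57.3%.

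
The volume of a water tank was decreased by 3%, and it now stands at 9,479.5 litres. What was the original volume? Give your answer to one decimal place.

The overall multiplier applied was 0.97.
So the original volume was 9,479.5 ÷ 0.97 ≈ 9,772.7 litres.

9,772.7 litres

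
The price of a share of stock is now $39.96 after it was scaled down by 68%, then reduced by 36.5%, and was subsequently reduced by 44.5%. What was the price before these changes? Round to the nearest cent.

The overall multiplier applied was 0.32 × 0.635 × 0.555 = 0.112776.
So the original price was $39.96 ÷ 0.112776 ≈ $354.33.

$354.33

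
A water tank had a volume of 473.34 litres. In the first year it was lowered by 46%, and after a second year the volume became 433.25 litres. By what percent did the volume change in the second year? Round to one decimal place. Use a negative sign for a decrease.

After the first year: 473.34 × 0.54 = 255.6036.
Second-year multiplier: 433.25 ÷ 255.6036 ≈ 1.69501.
That is a change of 69.5%.

69.5%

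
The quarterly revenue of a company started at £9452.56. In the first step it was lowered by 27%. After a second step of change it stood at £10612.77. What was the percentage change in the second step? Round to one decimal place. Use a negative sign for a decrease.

53.8%

After the first step: £9452.56 × 0.73 = £6900.3688.
Second-step multiplier: £10612.77 ÷ £6900.3688 ≈ 1.538.
That is a change of 53.8%.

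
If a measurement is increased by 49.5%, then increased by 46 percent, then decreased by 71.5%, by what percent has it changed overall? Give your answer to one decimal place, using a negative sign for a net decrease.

The combined multiplier is 1.495 × 1.46 × 0.285 = 0.6220695.
That corresponds to a decrease of 37.8%.

-37.8%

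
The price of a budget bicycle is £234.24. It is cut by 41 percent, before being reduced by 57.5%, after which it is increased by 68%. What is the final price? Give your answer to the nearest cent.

£98.68

Each change multiplies by a factor: 0.59 × 0.425 × 1.68 = 0.42126.
£234.24 × 0.42126 = £98.6759424 ≈ £98.68.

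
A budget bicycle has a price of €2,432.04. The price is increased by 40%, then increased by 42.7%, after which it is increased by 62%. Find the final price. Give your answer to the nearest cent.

Each change multiplies by a factor: 1.4 × 1.427 × 1.62 = 3.236436.
€2,432.04 × 3.236436 = €7871.14180944 ≈ €7,871.14.

€7,871.14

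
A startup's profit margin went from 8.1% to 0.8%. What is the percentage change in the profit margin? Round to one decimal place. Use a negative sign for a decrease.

-90.1%

The change is 0.8 − 8.1 = -7.3 percentage points.
Relative to the original 8.1%, that is -7.3 ÷ 8.1 ≈ -90.1%.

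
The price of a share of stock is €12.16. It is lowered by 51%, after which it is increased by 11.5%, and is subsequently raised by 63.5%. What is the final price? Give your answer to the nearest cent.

€10.86

51% decrease: €12.16 × 0.49 = €5.9584.
Apply the 11.5% increase: €5.9584 × 1.115 = €6.643616.
Apply the 63.5% increase: €6.643616 × 1.635 = €10.86231216 ≈ €10.86.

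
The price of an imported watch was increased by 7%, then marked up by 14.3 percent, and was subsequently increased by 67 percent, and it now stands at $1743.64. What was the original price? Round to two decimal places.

$853.71

The overall multiplier applied was 1.07 × 1.143 × 1.67 = 2.0424267.
So the original price was $1743.64 ÷ 2.0424267 ≈ $853.71.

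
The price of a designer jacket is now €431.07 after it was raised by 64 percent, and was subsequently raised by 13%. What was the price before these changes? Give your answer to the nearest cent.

The overall multiplier applied was 1.64 × 1.13 = 1.8532.
So the original price was €431.07 ÷ 1.8532 ≈ €232.61.

€232.61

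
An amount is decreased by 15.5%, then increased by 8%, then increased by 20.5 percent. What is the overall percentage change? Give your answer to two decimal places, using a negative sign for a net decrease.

The combined multiplier is 0.845 × 1.08 × 1.205 = 1.099683.
That corresponds to an increase of 9.97%.

9.97%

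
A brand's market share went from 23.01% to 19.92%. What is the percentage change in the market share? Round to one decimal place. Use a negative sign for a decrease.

The change is 19.92 − 23.01 = -3.09 percentage points.
Relative to the original 23.01%, that is -3.09 ÷ 23.01 ≈ -13.4%.

-13.4%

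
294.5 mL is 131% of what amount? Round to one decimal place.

224.8 mL

294.5 mL ÷ 1.31 ≈ 224.8 mL.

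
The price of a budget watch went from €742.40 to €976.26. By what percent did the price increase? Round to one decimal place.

31.5%

Change: €976.26 − €742.40 = €233.86.
Relative to the original: €233.86 ÷ €742.40 ≈ 31.5%.
So the price increased by 31.5%.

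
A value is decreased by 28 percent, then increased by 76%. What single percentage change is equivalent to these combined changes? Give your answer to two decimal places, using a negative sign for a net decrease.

The combined multiplier is 0.72 × 1.76 = 1.2672.
That corresponds to an increase of 26.72%.

26.72%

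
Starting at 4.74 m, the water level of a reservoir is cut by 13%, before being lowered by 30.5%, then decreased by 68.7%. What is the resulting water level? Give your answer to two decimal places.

0.90 m

Each change multiplies by a factor: 0.87 × 0.695 × 0.313 = 0.18925545.
4.74 × 0.18925545 = 0.897070833 ≈ 0.90.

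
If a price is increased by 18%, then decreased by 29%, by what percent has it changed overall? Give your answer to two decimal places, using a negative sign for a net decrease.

The combined multiplier is 1.18 × 0.71 = 0.8378.
That corresponds to a decrease of 16.22%.

-16.22%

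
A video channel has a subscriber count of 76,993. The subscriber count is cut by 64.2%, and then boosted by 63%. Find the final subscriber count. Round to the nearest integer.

44,928

Each change multiplies by a factor: 0.358 × 1.63 = 0.58354.
76,993 × 0.58354 = 44928.49522 ≈ 44,928.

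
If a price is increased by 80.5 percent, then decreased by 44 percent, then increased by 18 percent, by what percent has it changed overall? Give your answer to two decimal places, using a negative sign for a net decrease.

19.27%

The combined multiplier is 1.805 × 0.56 × 1.18 = 1.192744.
That corresponds to an increase of 19.27%.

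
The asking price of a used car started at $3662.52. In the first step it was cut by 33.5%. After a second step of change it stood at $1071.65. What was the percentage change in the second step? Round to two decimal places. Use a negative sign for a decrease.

After the first step: $3662.52 × 0.665 = $2435.5758.
Second-step multiplier: $1071.65 ÷ $2435.5758 ≈ 0.439999.
That is a change of -56.00%.

-56.00%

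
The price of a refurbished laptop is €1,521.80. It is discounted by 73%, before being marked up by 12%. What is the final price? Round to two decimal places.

Apply the 73% decrease: €1,521.80 × 0.27 = €410.886.
12% increase: €410.886 × 1.12 = €460.19232 ≈ €460.19.

€460.19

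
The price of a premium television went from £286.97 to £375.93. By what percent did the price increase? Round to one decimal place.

Change: £375.93 − £286.97 = £88.96.
Relative to the original: £88.96 ÷ £286.97 ≈ 31.0%.
So the price increased by 31.0%.

31.0%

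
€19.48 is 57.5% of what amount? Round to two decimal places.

€19.48 ÷ 0.575 ≈ €33.88.

€33.88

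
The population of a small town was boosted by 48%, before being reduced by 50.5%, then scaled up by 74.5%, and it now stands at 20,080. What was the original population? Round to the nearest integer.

15,707

Undoing the 74.5% increase: 20,080 ÷ 1.745 ≈ 11507.163324.
Undoing the 50.5% decrease: 11507.163324 ÷ 0.495 ≈ 23246.794594.
Undoing the 48% increase: 23246.794594 ÷ 1.48 ≈ 15,707.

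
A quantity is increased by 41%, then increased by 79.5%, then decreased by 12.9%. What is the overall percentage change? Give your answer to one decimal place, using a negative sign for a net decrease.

120.4%

The combined multiplier is 1.41 × 1.795 × 0.871 = 2.20445745.
That corresponds to an increase of 120.4%.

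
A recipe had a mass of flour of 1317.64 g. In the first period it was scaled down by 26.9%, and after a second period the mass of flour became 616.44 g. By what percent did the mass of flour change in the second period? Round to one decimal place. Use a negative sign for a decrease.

-36.0%

After the first period: 1317.64 × 0.731 = 963.19484.
Second-period multiplier: 616.44 ÷ 963.19484 ≈ 0.64.
That is a change of -36.0%.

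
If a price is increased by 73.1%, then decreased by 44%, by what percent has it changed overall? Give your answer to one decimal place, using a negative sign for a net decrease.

A 73.1% increase multiplies by 1.731.
Then a 44% decrease: 1.731 × 0.56 = 0.96936.
Overall factor 0.96936, i.e. -3.1%.

-3.1%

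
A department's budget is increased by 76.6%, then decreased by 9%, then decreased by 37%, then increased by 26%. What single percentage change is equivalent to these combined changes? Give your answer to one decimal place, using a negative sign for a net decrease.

27.6%

The combined multiplier is 1.766 × 0.91 × 0.63 × 1.26 = 1.275684228.
That corresponds to an increase of 27.6%.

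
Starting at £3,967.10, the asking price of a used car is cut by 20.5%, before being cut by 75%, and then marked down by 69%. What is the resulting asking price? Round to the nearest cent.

Each change multiplies by a factor: 0.795 × 0.25 × 0.31 = 0.0616125.
£3,967.10 × 0.0616125 = £244.42294875 ≈ £244.42.

£244.42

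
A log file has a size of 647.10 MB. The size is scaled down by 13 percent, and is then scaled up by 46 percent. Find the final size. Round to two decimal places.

821.95 MB

13% decrease: 647.10 × 0.87 = 562.977.
46% increase: 562.977 × 1.46 = 821.94642 ≈ 821.95.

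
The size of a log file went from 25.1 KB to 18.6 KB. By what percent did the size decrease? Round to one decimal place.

25.9%

Change: 18.6 − 25.1 = -6.5.
Relative to the original: -6.5 ÷ 25.1 ≈ -25.9%.
So the size decreased by 25.9%.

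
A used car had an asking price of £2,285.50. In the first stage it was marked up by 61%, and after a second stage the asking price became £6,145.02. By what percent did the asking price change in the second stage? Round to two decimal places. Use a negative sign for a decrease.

After the first stage: £2,285.50 × 1.61 = £3679.655.
Second-stage multiplier: £6,145.02 ÷ £3679.655 ≈ 1.669999.
That is a change of 67.00%.

67.00%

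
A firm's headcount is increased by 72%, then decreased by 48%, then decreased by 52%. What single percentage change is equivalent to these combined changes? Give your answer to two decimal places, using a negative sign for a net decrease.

The combined multiplier is 1.72 × 0.52 × 0.48 = 0.429312.
That corresponds to a decrease of 57.07%.

-57.07%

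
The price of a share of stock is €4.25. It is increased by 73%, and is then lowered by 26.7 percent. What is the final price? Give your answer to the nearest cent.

€5.39

Each change multiplies by a factor: 1.73 × 0.733 = 1.26809.
€4.25 × 1.26809 = €5.3893825 ≈ €5.39.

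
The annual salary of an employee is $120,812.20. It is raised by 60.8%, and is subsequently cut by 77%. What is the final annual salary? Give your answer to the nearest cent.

$44,681.18

After the 60.8% increase: $120,812.20 × 1.608 = $194266.0176.
77% decrease: $194266.0176 × 0.23 = $44681.184048 ≈ $44,681.18.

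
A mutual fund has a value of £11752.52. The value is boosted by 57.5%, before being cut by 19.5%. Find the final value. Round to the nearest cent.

Each change multiplies by a factor: 1.575 × 0.805 = 1.267875.
£11752.52 × 1.267875 = £14900.726295 ≈ £14900.73.

£14900.73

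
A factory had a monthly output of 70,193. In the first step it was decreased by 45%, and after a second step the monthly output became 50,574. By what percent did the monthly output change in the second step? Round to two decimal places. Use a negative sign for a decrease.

After the first step: 70,193 × 0.55 = 38606.15.
Second-step multiplier: 50,574 ÷ 38606.15 ≈ 1.309999.
That is a change of 31.00%.

31.00%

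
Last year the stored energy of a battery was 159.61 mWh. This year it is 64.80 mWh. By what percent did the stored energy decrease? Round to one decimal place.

59.4%

Change: 64.80 − 159.61 = -94.81.
Relative to the original: -94.81 ÷ 159.61 ≈ -59.4%.
So the stored energy decreased by 59.4%.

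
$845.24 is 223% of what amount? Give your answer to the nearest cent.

$845.24 ÷ 2.23 ≈ $379.03.

$379.03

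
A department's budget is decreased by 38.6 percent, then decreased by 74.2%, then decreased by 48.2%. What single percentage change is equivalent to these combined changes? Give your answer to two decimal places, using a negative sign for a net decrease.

The combined multiplier is 0.614 × 0.258 × 0.518 = 0.082057416.
That corresponds to a decrease of 91.79%.

-91.79%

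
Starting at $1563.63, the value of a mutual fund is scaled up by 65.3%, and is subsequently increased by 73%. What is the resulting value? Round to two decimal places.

$4471.50

Each change multiplies by a factor: 1.653 × 1.73 = 2.85969.
$1563.63 × 2.85969 = $4471.4970747 ≈ $4471.50.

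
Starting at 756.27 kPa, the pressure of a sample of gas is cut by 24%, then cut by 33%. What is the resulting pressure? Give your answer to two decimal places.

Each change multiplies by a factor: 0.76 × 0.67 = 0.5092.
756.27 × 0.5092 = 385.092684 ≈ 385.09.

385.09 kPa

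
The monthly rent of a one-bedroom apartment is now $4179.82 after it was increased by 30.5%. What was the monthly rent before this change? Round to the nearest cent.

The overall multiplier applied was 1.305.
So the original monthly rent was $4179.82 ÷ 1.305 ≈ $3202.93.

$3202.93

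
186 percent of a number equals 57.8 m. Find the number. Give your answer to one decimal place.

31.1 m

57.8 m ÷ 1.86 ≈ 31.1 m.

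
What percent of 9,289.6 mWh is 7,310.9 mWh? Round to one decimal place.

78.7%

7,310.9 mWh ÷ 9,289.6 mWh ≈ 78.7%.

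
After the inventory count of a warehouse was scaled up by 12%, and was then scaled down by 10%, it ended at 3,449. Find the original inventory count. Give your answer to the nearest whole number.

Undoing the 10% decrease: 3,449 ÷ 0.9 ≈ 3832.222222.
Undoing the 12% increase: 3832.222222 ÷ 1.12 ≈ 3,422.

3,422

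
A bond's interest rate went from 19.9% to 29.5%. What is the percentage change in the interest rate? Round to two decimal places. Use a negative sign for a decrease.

48.24%

The change is 29.5 − 19.9 = 9.6 percentage points.
Relative to the original 19.9%, that is 9.6 ÷ 19.9 ≈ 48.24%.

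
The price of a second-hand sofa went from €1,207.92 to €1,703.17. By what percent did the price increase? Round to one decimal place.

41.0%

Change: €1,703.17 − €1,207.92 = €495.25.
Relative to the original: €495.25 ÷ €1,207.92 ≈ 41.0%.
So the price increased by 41.0%.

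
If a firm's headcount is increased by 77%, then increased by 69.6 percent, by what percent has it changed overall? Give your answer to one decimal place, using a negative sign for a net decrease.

The combined multiplier is 1.77 × 1.696 = 3.00192.
That corresponds to an increase of 200.2%.

200.2%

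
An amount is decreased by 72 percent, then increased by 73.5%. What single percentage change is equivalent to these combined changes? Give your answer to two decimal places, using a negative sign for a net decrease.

-51.42%

The combined multiplier is 0.28 × 1.735 = 0.4858.
That corresponds to a decrease of 51.42%.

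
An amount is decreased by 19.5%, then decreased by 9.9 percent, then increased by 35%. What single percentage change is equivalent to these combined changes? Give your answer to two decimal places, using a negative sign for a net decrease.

-2.08%

The combined multiplier is 0.805 × 0.901 × 1.35 = 0.97916175.
That corresponds to a decrease of 2.08%.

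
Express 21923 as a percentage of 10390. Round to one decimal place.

211.0%

21923 ÷ 10390 ≈ 211.0%.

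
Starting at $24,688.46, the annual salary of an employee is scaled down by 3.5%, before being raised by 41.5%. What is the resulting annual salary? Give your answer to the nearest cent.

Each change multiplies by a factor: 0.965 × 1.415 = 1.365475.
$24,688.46 × 1.365475 = $33711.4749185 ≈ $33,711.47.

$33,711.47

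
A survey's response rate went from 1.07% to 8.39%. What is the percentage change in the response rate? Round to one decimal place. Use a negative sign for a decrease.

684.1%

The change is 8.39 − 1.07 = 7.32 percentage points.
Relative to the original 1.07%, that is 7.32 ÷ 1.07 ≈ 684.1%.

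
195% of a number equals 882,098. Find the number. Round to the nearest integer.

452,358

882,098 ÷ 1.95 ≈ 452,358.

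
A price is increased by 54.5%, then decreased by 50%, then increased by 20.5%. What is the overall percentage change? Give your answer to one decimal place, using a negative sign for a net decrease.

The combined multiplier is 1.545 × 0.5 × 1.205 = 0.9308625.
That corresponds to a decrease of 6.9%.

-6.9%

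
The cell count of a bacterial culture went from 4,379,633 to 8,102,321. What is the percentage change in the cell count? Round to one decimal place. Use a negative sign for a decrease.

Change: 8,102,321 − 4,379,633 = 3,722,688.
Relative to the original: 3,722,688 ÷ 4,379,633 ≈ 85.0%.

85.0%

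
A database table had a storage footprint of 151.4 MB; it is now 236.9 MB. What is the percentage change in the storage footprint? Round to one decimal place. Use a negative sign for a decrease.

56.5%

Change: 236.9 − 151.4 = 85.5.
Relative to the original: 85.5 ÷ 151.4 ≈ 56.5%.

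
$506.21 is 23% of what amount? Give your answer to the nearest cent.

$2,200.91

$506.21 ÷ 0.23 ≈ $2,200.91.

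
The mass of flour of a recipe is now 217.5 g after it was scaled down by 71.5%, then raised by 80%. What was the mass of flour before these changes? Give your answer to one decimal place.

The overall multiplier applied was 0.285 × 1.8 = 0.513.
So the original mass of flour was 217.5 ÷ 0.513 ≈ 424.0 g.

424.0 g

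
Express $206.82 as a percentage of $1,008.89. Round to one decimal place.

$206.82 ÷ $1,008.89 ≈ 20.5%.

20.5%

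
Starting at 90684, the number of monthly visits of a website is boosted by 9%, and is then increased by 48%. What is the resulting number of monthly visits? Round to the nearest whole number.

9% increase: 90684 × 1.09 = 98845.56.
48% increase: 98845.56 × 1.48 = 146291.4288 ≈ 146291.

146291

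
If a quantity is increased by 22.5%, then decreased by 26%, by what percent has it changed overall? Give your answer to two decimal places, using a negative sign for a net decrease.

A 22.5% increase multiplies by 1.225.
Then a 26% decrease: 1.225 × 0.74 = 0.9065.
Overall factor 0.9065, i.e. -9.35%.

-9.35%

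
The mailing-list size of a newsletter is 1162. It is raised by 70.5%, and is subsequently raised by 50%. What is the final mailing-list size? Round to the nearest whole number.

2972

Apply the 70.5% increase: 1162 × 1.705 = 1981.21.
50% increase: 1981.21 × 1.5 = 2971.815 ≈ 2972.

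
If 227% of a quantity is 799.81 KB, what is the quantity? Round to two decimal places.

799.81 KB ÷ 2.27 ≈ 352.34 KB.

352.34 KB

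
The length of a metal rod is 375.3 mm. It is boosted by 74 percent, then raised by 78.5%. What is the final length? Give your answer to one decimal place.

Each change multiplies by a factor: 1.74 × 1.785 = 3.1059.
375.3 × 3.1059 = 1165.64427 ≈ 1165.6.

1165.6 mm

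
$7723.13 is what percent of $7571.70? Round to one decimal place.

$7723.13 ÷ $7571.70 ≈ 102.0%.

102.0%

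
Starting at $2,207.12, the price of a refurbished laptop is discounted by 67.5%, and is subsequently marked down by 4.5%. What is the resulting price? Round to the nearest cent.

$685.03

67.5% decrease: $2,207.12 × 0.325 = $717.314.
After the 4.5% decrease: $717.314 × 0.955 = $685.03487 ≈ $685.03.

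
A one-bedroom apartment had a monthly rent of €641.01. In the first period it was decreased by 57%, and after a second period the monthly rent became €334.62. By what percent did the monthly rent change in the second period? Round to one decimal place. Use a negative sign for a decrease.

21.4%

After the first period: €641.01 × 0.43 = €275.6343.
Second-period multiplier: €334.62 ÷ €275.6343 ≈ 1.214.
That is a change of 21.4%.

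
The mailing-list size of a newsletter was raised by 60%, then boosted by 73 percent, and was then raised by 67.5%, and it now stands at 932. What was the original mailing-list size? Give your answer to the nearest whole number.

201

The overall multiplier applied was 1.6 × 1.73 × 1.675 = 4.6364.
So the original mailing-list size was 932 ÷ 4.6364 ≈ 201.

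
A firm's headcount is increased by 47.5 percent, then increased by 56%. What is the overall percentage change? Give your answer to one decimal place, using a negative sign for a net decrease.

130.1%

A 47.5% increase multiplies by 1.475.
Then a 56% increase: 1.475 × 1.56 = 2.301.
Overall factor 2.301, i.e. 130.1%.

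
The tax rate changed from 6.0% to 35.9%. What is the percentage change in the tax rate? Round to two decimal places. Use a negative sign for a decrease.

The change is 35.9 − 6.0 = 29.9 percentage points.
Relative to the original 6.0%, that is 29.9 ÷ 6.0 ≈ 498.33%.

498.33%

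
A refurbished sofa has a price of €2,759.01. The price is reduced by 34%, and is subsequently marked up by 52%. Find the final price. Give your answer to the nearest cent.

€2,767.84

Each change multiplies by a factor: 0.66 × 1.52 = 1.0032.
€2,759.01 × 1.0032 = €2767.838832 ≈ €2,767.84.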